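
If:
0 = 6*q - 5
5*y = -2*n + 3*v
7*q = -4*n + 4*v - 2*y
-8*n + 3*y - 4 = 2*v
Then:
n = -371/792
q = 5/6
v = 613/396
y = 221/198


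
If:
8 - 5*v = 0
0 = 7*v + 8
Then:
No Solution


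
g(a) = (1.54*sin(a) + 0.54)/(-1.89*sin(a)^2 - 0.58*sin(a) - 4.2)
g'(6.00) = -0.36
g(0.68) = -0.28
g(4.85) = 0.18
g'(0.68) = -0.10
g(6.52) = -0.20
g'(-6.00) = -0.25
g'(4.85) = -0.02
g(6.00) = -0.03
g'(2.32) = 0.07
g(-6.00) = -0.22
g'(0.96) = -0.04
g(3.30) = -0.07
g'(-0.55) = -0.28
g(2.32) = -0.30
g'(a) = (3.78*sin(a)*cos(a) + 0.58*cos(a))*(1.54*sin(a) + 0.54)/(-1.89*sin(a)^2 - 0.58*sin(a) - 4.2)^2 + 1.54*cos(a)/(-1.89*sin(a)^2 - 0.58*sin(a) - 4.2) = (2.9106*sin(a)^2 + 2.0412*sin(a) - 6.1548)*cos(a)/(3.5721*sin(a)^4 + 2.1924*sin(a)^3 + 16.2124*sin(a)^2 + 4.872*sin(a) + 17.64)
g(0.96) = -0.30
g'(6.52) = -0.27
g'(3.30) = 0.37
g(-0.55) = 0.06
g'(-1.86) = 0.05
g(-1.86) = 0.17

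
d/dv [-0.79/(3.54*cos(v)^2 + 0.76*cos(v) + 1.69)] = -(5.5932*cos(v) + 0.6004)*sin(v)/(3.54*cos(v)^2 + 0.76*cos(v) + 1.69)^2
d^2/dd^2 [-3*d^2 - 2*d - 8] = -6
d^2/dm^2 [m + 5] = 0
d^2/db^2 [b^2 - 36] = 2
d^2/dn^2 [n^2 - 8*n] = 2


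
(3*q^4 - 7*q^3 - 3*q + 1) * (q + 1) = 3*q^5 - 4*q^4 - 7*q^3 - 3*q^2 - 2*q + 1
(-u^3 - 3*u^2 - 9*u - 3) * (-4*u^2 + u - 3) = 4*u^5 + 11*u^4 + 36*u^3 + 12*u^2 + 24*u + 9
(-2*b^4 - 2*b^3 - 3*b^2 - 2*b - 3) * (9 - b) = 2*b^5 - 16*b^4 - 15*b^3 - 25*b^2 - 15*b - 27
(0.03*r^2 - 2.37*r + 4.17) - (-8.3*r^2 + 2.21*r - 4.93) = 8.33*r^2 - 4.58*r + 9.1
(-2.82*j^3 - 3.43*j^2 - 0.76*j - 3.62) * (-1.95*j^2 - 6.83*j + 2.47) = 5.499*j^5 + 25.9491*j^4 + 17.9435*j^3 + 3.7777*j^2 + 22.8474*j - 8.9414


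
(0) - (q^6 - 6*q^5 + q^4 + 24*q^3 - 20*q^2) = -q^6 + 6*q^5 - q^4 - 24*q^3 + 20*q^2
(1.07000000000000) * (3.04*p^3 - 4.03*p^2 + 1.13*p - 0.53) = 3.2528*p^3 - 4.3121*p^2 + 1.2091*p - 0.5671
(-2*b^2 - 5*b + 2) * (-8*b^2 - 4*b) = 16*b^4 + 48*b^3 + 4*b^2 - 8*b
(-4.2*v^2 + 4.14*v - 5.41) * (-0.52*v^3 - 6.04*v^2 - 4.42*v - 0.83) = 2.184*v^5 + 23.2152*v^4 - 3.6284*v^3 + 17.8636*v^2 + 20.476*v + 4.4903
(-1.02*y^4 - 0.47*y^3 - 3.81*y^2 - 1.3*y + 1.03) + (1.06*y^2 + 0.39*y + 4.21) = -1.02*y^4 - 0.47*y^3 - 2.75*y^2 - 0.91*y + 5.24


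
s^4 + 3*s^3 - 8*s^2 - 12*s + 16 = (s - 2)*(s - 1)*(s + 2)*(s + 4)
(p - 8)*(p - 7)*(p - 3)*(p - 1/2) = p^4 - 37*p^3/2 + 110*p^2 - 437*p/2 + 84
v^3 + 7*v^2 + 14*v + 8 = (v + 1)*(v + 2)*(v + 4)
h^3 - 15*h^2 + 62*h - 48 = (h - 8)*(h - 6)*(h - 1)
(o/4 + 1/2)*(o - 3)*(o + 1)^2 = o^4/4 + o^3/4 - 7*o^2/4 - 13*o/4 - 3/2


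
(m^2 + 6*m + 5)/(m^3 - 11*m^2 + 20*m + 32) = (m + 5)/(m^2 - 12*m + 32)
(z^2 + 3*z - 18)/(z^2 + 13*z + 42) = (z - 3)/(z + 7)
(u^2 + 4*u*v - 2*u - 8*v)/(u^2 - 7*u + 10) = (u + 4*v)/(u - 5)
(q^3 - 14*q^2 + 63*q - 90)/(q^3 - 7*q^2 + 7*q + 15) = (q - 6)/(q + 1)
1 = 1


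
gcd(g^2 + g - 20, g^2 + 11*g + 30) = g + 5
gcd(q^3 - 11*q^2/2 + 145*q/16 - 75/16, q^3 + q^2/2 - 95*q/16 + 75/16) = q^2 - 5*q/2 + 25/16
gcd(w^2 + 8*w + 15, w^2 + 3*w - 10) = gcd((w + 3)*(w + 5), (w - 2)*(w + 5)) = w + 5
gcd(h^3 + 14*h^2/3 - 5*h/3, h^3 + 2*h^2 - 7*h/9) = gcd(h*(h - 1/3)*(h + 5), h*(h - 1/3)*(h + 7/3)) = h^2 - h/3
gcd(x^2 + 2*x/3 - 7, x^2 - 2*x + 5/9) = 1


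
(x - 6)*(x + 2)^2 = x^3 - 2*x^2 - 20*x - 24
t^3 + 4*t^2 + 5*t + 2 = (t + 1)^2*(t + 2)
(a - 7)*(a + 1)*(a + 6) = a^3 - 43*a - 42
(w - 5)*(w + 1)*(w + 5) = w^3 + w^2 - 25*w - 25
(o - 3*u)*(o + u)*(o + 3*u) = o^3 + o^2*u - 9*o*u^2 - 9*u^3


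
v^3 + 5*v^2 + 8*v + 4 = (v + 1)*(v + 2)^2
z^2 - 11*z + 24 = (z - 8)*(z - 3)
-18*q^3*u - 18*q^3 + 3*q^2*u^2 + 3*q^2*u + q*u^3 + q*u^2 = (-3*q + u)*(6*q + u)*(q*u + q)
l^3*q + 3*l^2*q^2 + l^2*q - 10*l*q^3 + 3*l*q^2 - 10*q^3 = (l - 2*q)*(l + 5*q)*(l*q + q)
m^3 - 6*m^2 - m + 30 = (m - 5)*(m - 3)*(m + 2)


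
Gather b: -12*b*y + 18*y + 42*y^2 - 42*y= -12*b*y + 42*y^2 - 24*y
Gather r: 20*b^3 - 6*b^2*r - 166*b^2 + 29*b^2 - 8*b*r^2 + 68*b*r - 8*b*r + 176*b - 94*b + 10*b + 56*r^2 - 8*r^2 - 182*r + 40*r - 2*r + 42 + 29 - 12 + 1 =20*b^3 - 137*b^2 + 92*b + r^2*(48 - 8*b) + r*(-6*b^2 + 60*b - 144) + 60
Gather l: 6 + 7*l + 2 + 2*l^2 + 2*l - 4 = 2*l^2 + 9*l + 4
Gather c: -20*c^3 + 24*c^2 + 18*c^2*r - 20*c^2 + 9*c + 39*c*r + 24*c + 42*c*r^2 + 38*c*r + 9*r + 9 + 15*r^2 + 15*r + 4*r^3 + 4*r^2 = -20*c^3 + c^2*(18*r + 4) + c*(42*r^2 + 77*r + 33) + 4*r^3 + 19*r^2 + 24*r + 9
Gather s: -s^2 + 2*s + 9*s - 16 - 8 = -s^2 + 11*s - 24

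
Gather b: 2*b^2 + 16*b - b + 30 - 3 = 2*b^2 + 15*b + 27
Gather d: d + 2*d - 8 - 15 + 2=3*d - 21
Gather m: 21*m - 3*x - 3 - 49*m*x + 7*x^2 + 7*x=m*(21 - 49*x) + 7*x^2 + 4*x - 3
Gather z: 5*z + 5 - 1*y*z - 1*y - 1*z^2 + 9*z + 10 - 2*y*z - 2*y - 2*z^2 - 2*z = -3*y - 3*z^2 + z*(12 - 3*y) + 15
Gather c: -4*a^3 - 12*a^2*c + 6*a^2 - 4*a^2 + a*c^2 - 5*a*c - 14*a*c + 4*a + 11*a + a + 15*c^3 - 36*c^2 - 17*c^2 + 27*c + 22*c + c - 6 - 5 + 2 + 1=-4*a^3 + 2*a^2 + 16*a + 15*c^3 + c^2*(a - 53) + c*(-12*a^2 - 19*a + 50) - 8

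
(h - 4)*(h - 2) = h^2 - 6*h + 8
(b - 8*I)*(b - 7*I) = b^2 - 15*I*b - 56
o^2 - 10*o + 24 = (o - 6)*(o - 4)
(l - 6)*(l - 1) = l^2 - 7*l + 6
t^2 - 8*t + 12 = (t - 6)*(t - 2)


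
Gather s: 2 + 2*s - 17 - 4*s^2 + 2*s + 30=-4*s^2 + 4*s + 15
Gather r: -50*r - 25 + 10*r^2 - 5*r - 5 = 10*r^2 - 55*r - 30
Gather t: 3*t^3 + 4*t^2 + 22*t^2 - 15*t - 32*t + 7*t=3*t^3 + 26*t^2 - 40*t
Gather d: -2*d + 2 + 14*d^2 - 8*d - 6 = 14*d^2 - 10*d - 4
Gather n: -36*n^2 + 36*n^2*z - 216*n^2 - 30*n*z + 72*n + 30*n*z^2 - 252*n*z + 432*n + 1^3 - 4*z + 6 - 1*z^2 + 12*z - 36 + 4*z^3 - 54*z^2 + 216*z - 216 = n^2*(36*z - 252) + n*(30*z^2 - 282*z + 504) + 4*z^3 - 55*z^2 + 224*z - 245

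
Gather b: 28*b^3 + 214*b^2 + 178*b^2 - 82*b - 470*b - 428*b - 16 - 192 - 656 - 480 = 28*b^3 + 392*b^2 - 980*b - 1344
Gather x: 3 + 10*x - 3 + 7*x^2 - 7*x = 7*x^2 + 3*x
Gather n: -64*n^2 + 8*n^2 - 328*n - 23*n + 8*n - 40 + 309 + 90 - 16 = -56*n^2 - 343*n + 343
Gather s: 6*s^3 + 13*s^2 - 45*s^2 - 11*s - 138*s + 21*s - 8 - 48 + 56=6*s^3 - 32*s^2 - 128*s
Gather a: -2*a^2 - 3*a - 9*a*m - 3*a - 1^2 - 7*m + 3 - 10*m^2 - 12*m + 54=-2*a^2 + a*(-9*m - 6) - 10*m^2 - 19*m + 56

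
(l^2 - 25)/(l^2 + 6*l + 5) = (l - 5)/(l + 1)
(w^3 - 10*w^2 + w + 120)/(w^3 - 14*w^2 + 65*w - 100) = (w^2 - 5*w - 24)/(w^2 - 9*w + 20)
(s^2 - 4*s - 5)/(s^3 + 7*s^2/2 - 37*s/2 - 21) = 2*(s - 5)/(2*s^2 + 5*s - 42)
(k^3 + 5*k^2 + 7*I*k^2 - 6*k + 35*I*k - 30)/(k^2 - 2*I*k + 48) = (k^2 + k*(5 + I) + 5*I)/(k - 8*I)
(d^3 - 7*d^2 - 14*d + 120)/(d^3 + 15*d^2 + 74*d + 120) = (d^2 - 11*d + 30)/(d^2 + 11*d + 30)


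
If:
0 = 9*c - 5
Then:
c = 5/9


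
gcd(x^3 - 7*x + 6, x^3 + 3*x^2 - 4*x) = x - 1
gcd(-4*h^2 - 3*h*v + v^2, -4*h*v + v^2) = -4*h + v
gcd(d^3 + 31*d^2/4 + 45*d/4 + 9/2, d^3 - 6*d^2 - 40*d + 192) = d + 6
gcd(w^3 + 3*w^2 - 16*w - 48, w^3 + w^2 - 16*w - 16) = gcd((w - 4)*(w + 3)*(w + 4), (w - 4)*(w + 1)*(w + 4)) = w^2 - 16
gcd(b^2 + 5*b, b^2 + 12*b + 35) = b + 5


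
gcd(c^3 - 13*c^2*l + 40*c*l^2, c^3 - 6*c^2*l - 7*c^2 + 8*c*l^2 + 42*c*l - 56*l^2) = 1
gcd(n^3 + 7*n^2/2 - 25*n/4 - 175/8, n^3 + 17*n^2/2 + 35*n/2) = n + 7/2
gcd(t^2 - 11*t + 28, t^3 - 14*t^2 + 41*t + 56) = t - 7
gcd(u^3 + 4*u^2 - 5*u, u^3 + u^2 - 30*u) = u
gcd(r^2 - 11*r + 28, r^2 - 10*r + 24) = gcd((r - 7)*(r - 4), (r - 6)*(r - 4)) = r - 4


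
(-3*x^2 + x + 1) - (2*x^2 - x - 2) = -5*x^2 + 2*x + 3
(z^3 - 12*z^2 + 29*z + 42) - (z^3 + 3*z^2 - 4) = -15*z^2 + 29*z + 46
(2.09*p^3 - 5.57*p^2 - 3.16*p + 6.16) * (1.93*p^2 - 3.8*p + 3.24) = 4.0337*p^5 - 18.6921*p^4 + 21.8388*p^3 + 5.85*p^2 - 33.6464*p + 19.9584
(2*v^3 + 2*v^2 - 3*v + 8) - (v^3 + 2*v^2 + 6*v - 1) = v^3 - 9*v + 9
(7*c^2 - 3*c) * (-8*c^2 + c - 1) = -56*c^4 + 31*c^3 - 10*c^2 + 3*c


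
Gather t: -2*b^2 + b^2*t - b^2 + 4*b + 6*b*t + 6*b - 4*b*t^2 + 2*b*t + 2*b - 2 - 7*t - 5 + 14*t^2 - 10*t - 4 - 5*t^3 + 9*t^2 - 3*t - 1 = -3*b^2 + 12*b - 5*t^3 + t^2*(23 - 4*b) + t*(b^2 + 8*b - 20) - 12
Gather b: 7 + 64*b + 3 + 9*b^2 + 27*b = 9*b^2 + 91*b + 10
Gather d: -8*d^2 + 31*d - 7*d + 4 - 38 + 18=-8*d^2 + 24*d - 16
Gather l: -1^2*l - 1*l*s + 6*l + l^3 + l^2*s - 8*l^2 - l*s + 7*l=l^3 + l^2*(s - 8) + l*(12 - 2*s)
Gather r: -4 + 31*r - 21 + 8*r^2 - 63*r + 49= 8*r^2 - 32*r + 24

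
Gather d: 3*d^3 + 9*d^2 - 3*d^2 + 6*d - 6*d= 3*d^3 + 6*d^2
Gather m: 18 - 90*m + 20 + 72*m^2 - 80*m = 72*m^2 - 170*m + 38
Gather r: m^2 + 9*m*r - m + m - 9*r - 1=m^2 + r*(9*m - 9) - 1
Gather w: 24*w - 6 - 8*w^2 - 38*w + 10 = -8*w^2 - 14*w + 4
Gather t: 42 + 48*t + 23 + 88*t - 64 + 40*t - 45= 176*t - 44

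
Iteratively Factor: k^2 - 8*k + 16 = (k - 4)*(k - 4)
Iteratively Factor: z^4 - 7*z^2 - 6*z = (z - 3)*(z^3 + 3*z^2 + 2*z) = (z - 3)*(z + 2)*(z^2 + z) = (z - 3)*(z + 1)*(z + 2)*(z)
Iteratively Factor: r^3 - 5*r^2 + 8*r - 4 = (r - 2)*(r^2 - 3*r + 2) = (r - 2)^2*(r - 1)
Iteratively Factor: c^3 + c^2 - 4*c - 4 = (c + 2)*(c^2 - c - 2) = (c - 2)*(c + 2)*(c + 1)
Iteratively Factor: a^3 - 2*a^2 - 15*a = (a - 5)*(a^2 + 3*a) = (a - 5)*(a + 3)*(a)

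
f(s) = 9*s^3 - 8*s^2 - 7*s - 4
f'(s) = 27*s^2 - 16*s - 7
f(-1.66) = -55.59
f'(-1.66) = 93.96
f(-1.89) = -80.11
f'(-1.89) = 119.69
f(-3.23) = -368.14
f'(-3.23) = 326.37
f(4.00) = 416.00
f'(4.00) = 361.00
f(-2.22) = -126.36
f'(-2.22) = 161.59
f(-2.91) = -273.15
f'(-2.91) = 268.20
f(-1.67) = -56.54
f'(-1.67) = 95.02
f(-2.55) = -187.40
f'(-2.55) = 209.37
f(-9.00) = -7150.00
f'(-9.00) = 2324.00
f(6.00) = 1610.00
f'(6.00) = 869.00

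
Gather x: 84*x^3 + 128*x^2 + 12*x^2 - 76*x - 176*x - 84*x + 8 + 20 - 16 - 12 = 84*x^3 + 140*x^2 - 336*x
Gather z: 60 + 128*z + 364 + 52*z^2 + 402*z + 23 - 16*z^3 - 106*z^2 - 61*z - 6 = -16*z^3 - 54*z^2 + 469*z + 441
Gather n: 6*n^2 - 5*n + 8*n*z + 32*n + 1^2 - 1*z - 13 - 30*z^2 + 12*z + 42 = 6*n^2 + n*(8*z + 27) - 30*z^2 + 11*z + 30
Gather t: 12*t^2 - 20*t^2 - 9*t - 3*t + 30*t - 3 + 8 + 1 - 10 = -8*t^2 + 18*t - 4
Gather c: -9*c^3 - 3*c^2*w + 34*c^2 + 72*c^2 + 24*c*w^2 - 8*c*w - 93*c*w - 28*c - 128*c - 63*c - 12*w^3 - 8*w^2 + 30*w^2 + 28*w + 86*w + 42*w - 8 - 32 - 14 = -9*c^3 + c^2*(106 - 3*w) + c*(24*w^2 - 101*w - 219) - 12*w^3 + 22*w^2 + 156*w - 54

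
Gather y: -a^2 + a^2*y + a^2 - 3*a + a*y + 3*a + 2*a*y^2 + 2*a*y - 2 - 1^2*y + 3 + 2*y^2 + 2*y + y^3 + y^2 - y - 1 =y^3 + y^2*(2*a + 3) + y*(a^2 + 3*a)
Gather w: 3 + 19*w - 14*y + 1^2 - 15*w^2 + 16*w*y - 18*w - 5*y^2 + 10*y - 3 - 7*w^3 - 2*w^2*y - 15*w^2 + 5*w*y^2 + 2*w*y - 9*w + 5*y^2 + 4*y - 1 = -7*w^3 + w^2*(-2*y - 30) + w*(5*y^2 + 18*y - 8)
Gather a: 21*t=21*t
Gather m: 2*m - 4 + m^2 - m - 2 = m^2 + m - 6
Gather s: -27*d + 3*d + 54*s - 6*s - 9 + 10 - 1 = -24*d + 48*s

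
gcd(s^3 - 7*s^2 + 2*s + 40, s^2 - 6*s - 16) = s + 2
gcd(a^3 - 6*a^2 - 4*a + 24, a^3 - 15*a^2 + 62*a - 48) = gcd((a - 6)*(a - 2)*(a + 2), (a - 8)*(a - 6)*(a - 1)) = a - 6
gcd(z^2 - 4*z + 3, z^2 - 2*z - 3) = z - 3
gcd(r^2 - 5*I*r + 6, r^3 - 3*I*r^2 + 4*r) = r + I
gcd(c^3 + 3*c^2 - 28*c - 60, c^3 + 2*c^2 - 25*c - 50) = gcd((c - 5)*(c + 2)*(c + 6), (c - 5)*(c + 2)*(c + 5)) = c^2 - 3*c - 10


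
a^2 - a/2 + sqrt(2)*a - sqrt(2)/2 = (a - 1/2)*(a + sqrt(2))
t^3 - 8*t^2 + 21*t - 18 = (t - 3)^2*(t - 2)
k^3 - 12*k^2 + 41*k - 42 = (k - 7)*(k - 3)*(k - 2)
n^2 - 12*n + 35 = (n - 7)*(n - 5)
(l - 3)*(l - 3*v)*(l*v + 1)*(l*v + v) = l^4*v^2 - 3*l^3*v^3 - 2*l^3*v^2 + l^3*v + 6*l^2*v^3 - 6*l^2*v^2 - 2*l^2*v + 9*l*v^3 + 6*l*v^2 - 3*l*v + 9*v^2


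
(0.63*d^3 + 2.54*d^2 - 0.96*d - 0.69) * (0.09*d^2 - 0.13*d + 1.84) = 0.0567*d^5 + 0.1467*d^4 + 0.7426*d^3 + 4.7363*d^2 - 1.6767*d - 1.2696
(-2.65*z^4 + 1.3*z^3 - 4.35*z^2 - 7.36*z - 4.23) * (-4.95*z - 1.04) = 13.1175*z^5 - 3.679*z^4 + 20.1805*z^3 + 40.956*z^2 + 28.5929*z + 4.3992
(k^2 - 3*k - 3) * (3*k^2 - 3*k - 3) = 3*k^4 - 12*k^3 - 3*k^2 + 18*k + 9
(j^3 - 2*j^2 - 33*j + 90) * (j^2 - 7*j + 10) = j^5 - 9*j^4 - 9*j^3 + 301*j^2 - 960*j + 900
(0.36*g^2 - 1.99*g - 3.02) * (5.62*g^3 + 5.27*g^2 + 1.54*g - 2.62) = 2.0232*g^5 - 9.2866*g^4 - 26.9053*g^3 - 19.9232*g^2 + 0.563*g + 7.9124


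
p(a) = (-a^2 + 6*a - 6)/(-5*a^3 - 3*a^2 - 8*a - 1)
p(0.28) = 1.23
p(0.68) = 0.25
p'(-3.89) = -0.07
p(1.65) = -0.03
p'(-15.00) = 0.00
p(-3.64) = -0.18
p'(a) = (6 - 2*a)/(-5*a^3 - 3*a^2 - 8*a - 1) + (-a^2 + 6*a - 6)*(15*a^2 + 6*a + 8)/(-5*a^3 - 3*a^2 - 8*a - 1)^2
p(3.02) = -0.02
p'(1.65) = -0.03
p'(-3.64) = -0.09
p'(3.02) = 0.01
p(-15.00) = -0.02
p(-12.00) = -0.03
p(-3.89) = -0.16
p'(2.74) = 0.01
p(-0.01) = 6.58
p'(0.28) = -5.23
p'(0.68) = -1.01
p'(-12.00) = 0.00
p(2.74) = -0.02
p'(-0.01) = -63.36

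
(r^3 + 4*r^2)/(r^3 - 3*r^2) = (r + 4)/(r - 3)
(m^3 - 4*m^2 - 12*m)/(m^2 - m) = (m^2 - 4*m - 12)/(m - 1)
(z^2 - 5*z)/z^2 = (z - 5)/z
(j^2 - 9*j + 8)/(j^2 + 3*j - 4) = (j - 8)/(j + 4)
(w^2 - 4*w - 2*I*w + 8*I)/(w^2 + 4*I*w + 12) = (w - 4)/(w + 6*I)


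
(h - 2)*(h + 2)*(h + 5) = h^3 + 5*h^2 - 4*h - 20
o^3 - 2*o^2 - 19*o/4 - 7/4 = (o - 7/2)*(o + 1/2)*(o + 1)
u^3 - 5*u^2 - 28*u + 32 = (u - 8)*(u - 1)*(u + 4)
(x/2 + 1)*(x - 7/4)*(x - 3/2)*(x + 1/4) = x^4/2 - x^3/2 - 67*x^2/32 + 137*x/64 + 21/32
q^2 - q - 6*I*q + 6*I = (q - 1)*(q - 6*I)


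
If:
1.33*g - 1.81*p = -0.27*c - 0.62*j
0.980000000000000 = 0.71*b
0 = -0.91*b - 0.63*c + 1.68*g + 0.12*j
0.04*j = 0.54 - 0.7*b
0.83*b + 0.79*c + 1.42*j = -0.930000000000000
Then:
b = 1.38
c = 16.52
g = 7.71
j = -10.65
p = 4.48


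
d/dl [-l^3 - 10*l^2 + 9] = l*(-3*l - 20)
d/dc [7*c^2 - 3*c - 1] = 14*c - 3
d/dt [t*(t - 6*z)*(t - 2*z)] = 3*t^2 - 16*t*z + 12*z^2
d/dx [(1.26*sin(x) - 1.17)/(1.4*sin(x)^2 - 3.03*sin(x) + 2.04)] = (-1.764*sin(x)^2 + 3.276*sin(x) - 0.974699999999999)*cos(x)/(1.96*sin(x)^4 - 8.484*sin(x)^3 + 14.8929*sin(x)^2 - 12.3624*sin(x) + 4.1616)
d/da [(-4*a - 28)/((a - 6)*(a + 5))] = 4*(a^2 + 14*a + 23)/(a^4 - 2*a^3 - 59*a^2 + 60*a + 900)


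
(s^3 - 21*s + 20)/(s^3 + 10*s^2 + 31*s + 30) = (s^2 - 5*s + 4)/(s^2 + 5*s + 6)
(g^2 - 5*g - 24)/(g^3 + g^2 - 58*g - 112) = (g + 3)/(g^2 + 9*g + 14)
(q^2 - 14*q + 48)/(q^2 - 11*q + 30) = (q - 8)/(q - 5)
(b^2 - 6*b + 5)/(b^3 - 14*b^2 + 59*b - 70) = (b - 1)/(b^2 - 9*b + 14)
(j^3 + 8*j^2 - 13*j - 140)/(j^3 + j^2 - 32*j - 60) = (j^2 + 3*j - 28)/(j^2 - 4*j - 12)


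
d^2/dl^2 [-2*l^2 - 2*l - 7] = -4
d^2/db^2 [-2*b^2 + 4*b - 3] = -4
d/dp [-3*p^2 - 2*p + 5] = -6*p - 2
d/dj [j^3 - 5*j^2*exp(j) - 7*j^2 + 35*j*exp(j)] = -5*j^2*exp(j) + 3*j^2 + 25*j*exp(j) - 14*j + 35*exp(j)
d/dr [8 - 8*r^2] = -16*r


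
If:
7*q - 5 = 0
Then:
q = 5/7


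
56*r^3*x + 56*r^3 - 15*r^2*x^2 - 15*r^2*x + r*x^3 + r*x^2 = (-8*r + x)*(-7*r + x)*(r*x + r)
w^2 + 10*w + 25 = (w + 5)^2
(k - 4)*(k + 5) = k^2 + k - 20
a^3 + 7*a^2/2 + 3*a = a*(a + 3/2)*(a + 2)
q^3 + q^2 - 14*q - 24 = (q - 4)*(q + 2)*(q + 3)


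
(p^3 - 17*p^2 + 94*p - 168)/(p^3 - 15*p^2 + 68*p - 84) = (p - 4)/(p - 2)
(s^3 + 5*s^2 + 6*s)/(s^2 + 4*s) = (s^2 + 5*s + 6)/(s + 4)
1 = 1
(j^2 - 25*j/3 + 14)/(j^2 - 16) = (j^2 - 25*j/3 + 14)/(j^2 - 16)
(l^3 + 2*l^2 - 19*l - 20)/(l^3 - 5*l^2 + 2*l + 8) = (l + 5)/(l - 2)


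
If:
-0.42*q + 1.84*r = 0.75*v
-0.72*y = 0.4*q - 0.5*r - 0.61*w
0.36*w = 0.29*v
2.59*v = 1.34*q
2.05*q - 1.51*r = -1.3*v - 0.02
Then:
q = -0.01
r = -0.00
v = -0.01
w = -0.00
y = -0.00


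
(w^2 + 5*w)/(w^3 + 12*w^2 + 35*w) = 1/(w + 7)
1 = 1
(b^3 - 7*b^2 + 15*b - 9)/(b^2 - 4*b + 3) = b - 3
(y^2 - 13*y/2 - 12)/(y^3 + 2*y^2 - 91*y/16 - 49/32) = 16*(2*y^2 - 13*y - 24)/(32*y^3 + 64*y^2 - 182*y - 49)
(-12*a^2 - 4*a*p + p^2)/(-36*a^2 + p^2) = (2*a + p)/(6*a + p)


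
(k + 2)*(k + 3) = k^2 + 5*k + 6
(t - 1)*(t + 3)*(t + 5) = t^3 + 7*t^2 + 7*t - 15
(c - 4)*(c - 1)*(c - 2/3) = c^3 - 17*c^2/3 + 22*c/3 - 8/3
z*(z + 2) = z^2 + 2*z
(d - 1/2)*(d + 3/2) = d^2 + d - 3/4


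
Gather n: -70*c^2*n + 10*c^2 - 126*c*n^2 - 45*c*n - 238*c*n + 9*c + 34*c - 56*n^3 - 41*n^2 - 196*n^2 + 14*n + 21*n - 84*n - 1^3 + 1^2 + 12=10*c^2 + 43*c - 56*n^3 + n^2*(-126*c - 237) + n*(-70*c^2 - 283*c - 49) + 12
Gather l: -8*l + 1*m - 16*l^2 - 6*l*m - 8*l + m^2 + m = -16*l^2 + l*(-6*m - 16) + m^2 + 2*m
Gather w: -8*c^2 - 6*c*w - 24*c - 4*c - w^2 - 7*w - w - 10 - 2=-8*c^2 - 28*c - w^2 + w*(-6*c - 8) - 12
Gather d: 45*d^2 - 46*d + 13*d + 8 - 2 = 45*d^2 - 33*d + 6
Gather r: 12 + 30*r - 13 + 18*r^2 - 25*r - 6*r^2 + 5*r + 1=12*r^2 + 10*r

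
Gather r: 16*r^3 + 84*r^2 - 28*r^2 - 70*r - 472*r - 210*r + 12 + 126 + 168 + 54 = 16*r^3 + 56*r^2 - 752*r + 360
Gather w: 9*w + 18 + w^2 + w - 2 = w^2 + 10*w + 16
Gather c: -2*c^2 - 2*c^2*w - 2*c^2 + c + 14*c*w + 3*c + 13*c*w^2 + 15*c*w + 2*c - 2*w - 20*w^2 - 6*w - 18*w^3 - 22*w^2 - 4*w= c^2*(-2*w - 4) + c*(13*w^2 + 29*w + 6) - 18*w^3 - 42*w^2 - 12*w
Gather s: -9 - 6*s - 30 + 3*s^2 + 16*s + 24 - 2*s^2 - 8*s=s^2 + 2*s - 15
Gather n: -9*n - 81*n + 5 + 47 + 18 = 70 - 90*n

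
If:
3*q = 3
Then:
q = 1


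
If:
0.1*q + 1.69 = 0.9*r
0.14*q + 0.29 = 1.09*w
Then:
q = 7.78571428571429*w - 2.07142857142857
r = 0.865079365079365*w + 1.64761904761905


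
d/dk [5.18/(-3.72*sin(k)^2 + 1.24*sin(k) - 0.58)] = (38.5392*sin(k) - 6.4232)*cos(k)/(3.72*sin(k)^2 - 1.24*sin(k) + 0.58)^2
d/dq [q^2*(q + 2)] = q*(3*q + 4)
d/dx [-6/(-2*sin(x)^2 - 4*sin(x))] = -6*(sin(x) + 1)*cos(x)/((sin(x) + 2)^2*sin(x)^2)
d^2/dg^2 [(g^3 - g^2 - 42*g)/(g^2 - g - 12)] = 60*(-g^3 - 36*g + 12)/(g^6 - 3*g^5 - 33*g^4 + 71*g^3 + 396*g^2 - 432*g - 1728)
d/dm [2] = 0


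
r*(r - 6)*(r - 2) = r^3 - 8*r^2 + 12*r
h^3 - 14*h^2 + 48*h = h*(h - 8)*(h - 6)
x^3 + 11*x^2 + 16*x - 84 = (x - 2)*(x + 6)*(x + 7)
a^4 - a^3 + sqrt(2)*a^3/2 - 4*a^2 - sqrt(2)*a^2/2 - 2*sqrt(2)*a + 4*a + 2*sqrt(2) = (a - 2)*(a - 1)*(a + 2)*(a + sqrt(2)/2)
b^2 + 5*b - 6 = (b - 1)*(b + 6)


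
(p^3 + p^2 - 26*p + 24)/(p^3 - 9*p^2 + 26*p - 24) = (p^2 + 5*p - 6)/(p^2 - 5*p + 6)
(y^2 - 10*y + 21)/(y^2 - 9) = (y - 7)/(y + 3)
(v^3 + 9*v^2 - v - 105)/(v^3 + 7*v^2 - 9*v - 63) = (v + 5)/(v + 3)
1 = 1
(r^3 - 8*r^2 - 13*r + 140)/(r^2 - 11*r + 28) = (r^2 - r - 20)/(r - 4)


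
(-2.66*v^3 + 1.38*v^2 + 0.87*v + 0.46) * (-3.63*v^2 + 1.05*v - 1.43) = 9.6558*v^5 - 7.8024*v^4 + 2.0947*v^3 - 2.7297*v^2 - 0.7611*v - 0.6578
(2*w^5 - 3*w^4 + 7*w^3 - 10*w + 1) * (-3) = -6*w^5 + 9*w^4 - 21*w^3 + 30*w - 3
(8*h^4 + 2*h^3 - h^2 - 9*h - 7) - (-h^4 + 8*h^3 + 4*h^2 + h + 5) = 9*h^4 - 6*h^3 - 5*h^2 - 10*h - 12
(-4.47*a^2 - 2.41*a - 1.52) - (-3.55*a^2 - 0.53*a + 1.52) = -0.92*a^2 - 1.88*a - 3.04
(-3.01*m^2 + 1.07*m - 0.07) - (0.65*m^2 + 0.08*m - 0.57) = -3.66*m^2 + 0.99*m + 0.5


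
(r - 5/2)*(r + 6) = r^2 + 7*r/2 - 15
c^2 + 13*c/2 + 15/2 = (c + 3/2)*(c + 5)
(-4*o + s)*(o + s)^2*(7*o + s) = -28*o^4 - 53*o^3*s - 21*o^2*s^2 + 5*o*s^3 + s^4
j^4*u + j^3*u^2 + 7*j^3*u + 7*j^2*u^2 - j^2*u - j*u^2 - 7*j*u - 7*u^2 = (j - 1)*(j + 7)*(j + u)*(j*u + u)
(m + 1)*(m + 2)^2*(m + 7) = m^4 + 12*m^3 + 43*m^2 + 60*m + 28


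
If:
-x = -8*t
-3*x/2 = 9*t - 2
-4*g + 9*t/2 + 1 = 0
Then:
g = 5/14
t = 2/21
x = 16/21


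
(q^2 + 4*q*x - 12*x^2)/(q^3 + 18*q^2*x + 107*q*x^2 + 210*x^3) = (q - 2*x)/(q^2 + 12*q*x + 35*x^2)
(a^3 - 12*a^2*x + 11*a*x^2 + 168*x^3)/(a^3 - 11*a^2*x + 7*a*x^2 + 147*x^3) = (-a + 8*x)/(-a + 7*x)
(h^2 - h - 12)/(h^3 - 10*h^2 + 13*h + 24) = (h^2 - h - 12)/(h^3 - 10*h^2 + 13*h + 24)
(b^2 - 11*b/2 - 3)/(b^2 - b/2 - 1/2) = (b - 6)/(b - 1)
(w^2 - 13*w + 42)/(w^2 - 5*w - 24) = (-w^2 + 13*w - 42)/(-w^2 + 5*w + 24)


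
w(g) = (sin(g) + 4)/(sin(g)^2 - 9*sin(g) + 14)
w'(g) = (-2*sin(g)*cos(g) + 9*cos(g))*(sin(g) + 4)/(sin(g)^2 - 9*sin(g) + 14)^2 + cos(g)/(sin(g)^2 - 9*sin(g) + 14) = (-8*sin(g) + cos(g)^2 + 49)*cos(g)/(sin(g)^2 - 9*sin(g) + 14)^2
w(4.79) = 0.13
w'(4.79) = 0.01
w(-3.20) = 0.30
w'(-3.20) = -0.27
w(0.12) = 0.32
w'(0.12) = 0.29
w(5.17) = 0.14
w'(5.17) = 0.05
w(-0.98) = 0.14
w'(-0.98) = 0.06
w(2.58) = 0.48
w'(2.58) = -0.43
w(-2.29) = 0.15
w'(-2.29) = -0.08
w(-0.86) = 0.15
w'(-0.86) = 0.08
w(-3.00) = 0.25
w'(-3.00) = -0.22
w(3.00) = 0.32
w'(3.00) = -0.30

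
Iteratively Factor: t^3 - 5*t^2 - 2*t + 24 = (t + 2)*(t^2 - 7*t + 12) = (t - 3)*(t + 2)*(t - 4)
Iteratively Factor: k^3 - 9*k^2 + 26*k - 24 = (k - 4)*(k^2 - 5*k + 6) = (k - 4)*(k - 3)*(k - 2)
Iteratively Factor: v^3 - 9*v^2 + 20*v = (v - 5)*(v^2 - 4*v) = (v - 5)*(v - 4)*(v)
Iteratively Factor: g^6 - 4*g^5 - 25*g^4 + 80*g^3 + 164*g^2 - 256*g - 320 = (g - 2)*(g^5 - 2*g^4 - 29*g^3 + 22*g^2 + 208*g + 160) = (g - 2)*(g + 4)*(g^4 - 6*g^3 - 5*g^2 + 42*g + 40) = (g - 2)*(g + 1)*(g + 4)*(g^3 - 7*g^2 + 2*g + 40) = (g - 4)*(g - 2)*(g + 1)*(g + 4)*(g^2 - 3*g - 10) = (g - 5)*(g - 4)*(g - 2)*(g + 1)*(g + 4)*(g + 2)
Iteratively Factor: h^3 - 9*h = (h - 3)*(h^2 + 3*h) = h*(h - 3)*(h + 3)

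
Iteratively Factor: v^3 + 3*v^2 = (v + 3)*(v^2) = v*(v + 3)*(v)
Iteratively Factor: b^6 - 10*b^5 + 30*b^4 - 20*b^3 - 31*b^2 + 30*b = (b - 2)*(b^5 - 8*b^4 + 14*b^3 + 8*b^2 - 15*b) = (b - 2)*(b - 1)*(b^4 - 7*b^3 + 7*b^2 + 15*b) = (b - 5)*(b - 2)*(b - 1)*(b^3 - 2*b^2 - 3*b) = (b - 5)*(b - 2)*(b - 1)*(b + 1)*(b^2 - 3*b) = b*(b - 5)*(b - 2)*(b - 1)*(b + 1)*(b - 3)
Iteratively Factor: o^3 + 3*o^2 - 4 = (o - 1)*(o^2 + 4*o + 4) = (o - 1)*(o + 2)*(o + 2)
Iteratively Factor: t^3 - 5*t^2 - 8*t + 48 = (t - 4)*(t^2 - t - 12) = (t - 4)^2*(t + 3)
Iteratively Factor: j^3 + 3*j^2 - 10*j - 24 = (j - 3)*(j^2 + 6*j + 8) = (j - 3)*(j + 2)*(j + 4)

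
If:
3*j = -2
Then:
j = -2/3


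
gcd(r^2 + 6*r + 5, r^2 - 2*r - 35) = r + 5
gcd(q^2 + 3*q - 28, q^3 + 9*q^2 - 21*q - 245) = q + 7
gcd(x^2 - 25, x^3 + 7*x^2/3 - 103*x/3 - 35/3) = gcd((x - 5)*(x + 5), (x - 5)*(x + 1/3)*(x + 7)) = x - 5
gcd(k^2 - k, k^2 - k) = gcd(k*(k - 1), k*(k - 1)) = k^2 - k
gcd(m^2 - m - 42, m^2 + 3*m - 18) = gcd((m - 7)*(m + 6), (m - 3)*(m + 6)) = m + 6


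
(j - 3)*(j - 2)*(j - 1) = j^3 - 6*j^2 + 11*j - 6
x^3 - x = x*(x - 1)*(x + 1)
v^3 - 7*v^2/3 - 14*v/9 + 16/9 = (v - 8/3)*(v - 2/3)*(v + 1)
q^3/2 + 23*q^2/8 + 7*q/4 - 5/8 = (q/2 + 1/2)*(q - 1/4)*(q + 5)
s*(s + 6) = s^2 + 6*s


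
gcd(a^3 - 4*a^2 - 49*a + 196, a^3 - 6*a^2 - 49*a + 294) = a^2 - 49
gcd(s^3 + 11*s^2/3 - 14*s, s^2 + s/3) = s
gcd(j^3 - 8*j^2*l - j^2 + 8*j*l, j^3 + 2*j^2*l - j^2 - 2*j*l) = j^2 - j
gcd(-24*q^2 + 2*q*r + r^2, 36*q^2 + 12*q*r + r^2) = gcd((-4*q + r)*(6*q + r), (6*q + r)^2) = 6*q + r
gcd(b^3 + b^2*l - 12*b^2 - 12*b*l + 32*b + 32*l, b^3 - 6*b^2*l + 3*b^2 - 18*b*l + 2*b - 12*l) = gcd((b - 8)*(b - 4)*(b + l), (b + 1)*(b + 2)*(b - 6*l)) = 1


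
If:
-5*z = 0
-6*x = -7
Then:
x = 7/6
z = 0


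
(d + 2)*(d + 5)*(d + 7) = d^3 + 14*d^2 + 59*d + 70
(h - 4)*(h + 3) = h^2 - h - 12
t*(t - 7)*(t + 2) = t^3 - 5*t^2 - 14*t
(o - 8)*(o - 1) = o^2 - 9*o + 8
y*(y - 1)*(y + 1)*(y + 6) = y^4 + 6*y^3 - y^2 - 6*y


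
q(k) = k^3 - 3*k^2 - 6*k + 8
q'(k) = 3*k^2 - 6*k - 6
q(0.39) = 5.26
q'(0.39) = -7.88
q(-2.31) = -6.47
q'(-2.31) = 23.87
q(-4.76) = -139.26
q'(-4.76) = 90.53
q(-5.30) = -193.35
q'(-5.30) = 110.07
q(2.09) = -8.51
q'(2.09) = -5.44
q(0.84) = 1.44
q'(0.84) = -8.92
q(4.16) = 3.11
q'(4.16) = 20.96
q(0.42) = 5.02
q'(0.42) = -7.99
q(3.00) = -10.00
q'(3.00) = 3.00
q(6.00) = 80.00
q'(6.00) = 66.00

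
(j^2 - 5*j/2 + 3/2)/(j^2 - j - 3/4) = 2*(j - 1)/(2*j + 1)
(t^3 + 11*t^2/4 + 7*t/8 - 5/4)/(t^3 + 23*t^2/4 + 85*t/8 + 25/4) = (2*t - 1)/(2*t + 5)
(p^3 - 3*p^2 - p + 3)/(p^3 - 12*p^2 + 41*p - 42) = (p^2 - 1)/(p^2 - 9*p + 14)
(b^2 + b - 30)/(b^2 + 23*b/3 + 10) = 3*(b - 5)/(3*b + 5)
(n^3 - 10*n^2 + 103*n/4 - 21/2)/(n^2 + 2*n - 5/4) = (2*n^2 - 19*n + 42)/(2*n + 5)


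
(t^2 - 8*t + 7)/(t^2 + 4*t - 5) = (t - 7)/(t + 5)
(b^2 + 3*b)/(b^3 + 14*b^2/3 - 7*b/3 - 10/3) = 3*b*(b + 3)/(3*b^3 + 14*b^2 - 7*b - 10)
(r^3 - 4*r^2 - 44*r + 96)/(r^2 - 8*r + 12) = (r^2 - 2*r - 48)/(r - 6)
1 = 1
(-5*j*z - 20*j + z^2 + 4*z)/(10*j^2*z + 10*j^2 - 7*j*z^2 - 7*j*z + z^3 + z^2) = (z + 4)/(-2*j*z - 2*j + z^2 + z)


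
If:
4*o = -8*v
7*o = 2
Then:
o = 2/7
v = -1/7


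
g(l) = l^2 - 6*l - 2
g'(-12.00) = -30.00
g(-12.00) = 214.00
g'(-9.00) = -24.00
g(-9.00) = 133.00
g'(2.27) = -1.46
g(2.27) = -10.47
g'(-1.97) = -9.94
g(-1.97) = 13.70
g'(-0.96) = -7.92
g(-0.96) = 4.68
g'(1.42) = -3.16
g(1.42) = -8.50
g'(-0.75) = -7.50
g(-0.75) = 3.06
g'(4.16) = 2.32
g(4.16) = -9.65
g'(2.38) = -1.24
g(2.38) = -10.62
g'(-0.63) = -7.26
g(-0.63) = 2.18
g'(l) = 2*l - 6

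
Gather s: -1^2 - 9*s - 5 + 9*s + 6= 0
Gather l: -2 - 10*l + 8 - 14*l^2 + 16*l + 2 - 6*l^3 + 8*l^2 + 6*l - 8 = -6*l^3 - 6*l^2 + 12*l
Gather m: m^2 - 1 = m^2 - 1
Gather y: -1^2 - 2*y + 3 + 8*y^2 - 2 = 8*y^2 - 2*y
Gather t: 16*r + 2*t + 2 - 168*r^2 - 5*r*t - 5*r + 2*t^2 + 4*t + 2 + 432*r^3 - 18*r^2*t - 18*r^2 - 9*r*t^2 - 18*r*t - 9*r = 432*r^3 - 186*r^2 + 2*r + t^2*(2 - 9*r) + t*(-18*r^2 - 23*r + 6) + 4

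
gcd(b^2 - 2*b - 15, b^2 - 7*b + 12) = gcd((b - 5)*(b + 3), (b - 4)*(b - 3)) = 1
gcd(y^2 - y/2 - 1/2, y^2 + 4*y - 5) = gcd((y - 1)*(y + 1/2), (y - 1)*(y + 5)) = y - 1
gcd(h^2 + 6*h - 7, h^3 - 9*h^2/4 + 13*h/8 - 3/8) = h - 1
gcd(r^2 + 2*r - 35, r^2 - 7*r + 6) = 1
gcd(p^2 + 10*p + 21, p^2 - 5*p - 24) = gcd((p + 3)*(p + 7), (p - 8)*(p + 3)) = p + 3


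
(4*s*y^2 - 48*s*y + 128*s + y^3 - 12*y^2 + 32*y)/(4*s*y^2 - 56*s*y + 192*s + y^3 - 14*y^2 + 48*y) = (y - 4)/(y - 6)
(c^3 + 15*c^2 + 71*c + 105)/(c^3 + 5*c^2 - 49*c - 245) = (c + 3)/(c - 7)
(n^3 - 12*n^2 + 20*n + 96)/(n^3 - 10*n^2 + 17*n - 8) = (n^2 - 4*n - 12)/(n^2 - 2*n + 1)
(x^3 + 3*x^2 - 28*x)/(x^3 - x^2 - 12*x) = (x + 7)/(x + 3)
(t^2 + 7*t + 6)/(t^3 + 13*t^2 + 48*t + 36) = 1/(t + 6)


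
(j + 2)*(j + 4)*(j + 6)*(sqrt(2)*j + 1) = sqrt(2)*j^4 + j^3 + 12*sqrt(2)*j^3 + 12*j^2 + 44*sqrt(2)*j^2 + 44*j + 48*sqrt(2)*j + 48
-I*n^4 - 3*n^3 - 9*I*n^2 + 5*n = n*(n - 5*I)*(n + I)*(-I*n + 1)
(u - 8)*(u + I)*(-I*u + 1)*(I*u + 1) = u^4 - 8*u^3 + I*u^3 + u^2 - 8*I*u^2 - 8*u + I*u - 8*I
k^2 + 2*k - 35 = (k - 5)*(k + 7)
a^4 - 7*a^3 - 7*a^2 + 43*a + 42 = (a - 7)*(a - 3)*(a + 1)*(a + 2)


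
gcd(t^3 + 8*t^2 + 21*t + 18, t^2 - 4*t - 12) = t + 2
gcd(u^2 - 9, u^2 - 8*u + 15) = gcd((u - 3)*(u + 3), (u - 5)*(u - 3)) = u - 3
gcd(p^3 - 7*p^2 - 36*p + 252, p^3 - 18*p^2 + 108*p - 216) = p - 6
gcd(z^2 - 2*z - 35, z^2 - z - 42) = z - 7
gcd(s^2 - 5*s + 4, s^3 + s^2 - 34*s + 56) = s - 4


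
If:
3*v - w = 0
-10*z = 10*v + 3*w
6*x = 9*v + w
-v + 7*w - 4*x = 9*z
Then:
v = 0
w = 0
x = 0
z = 0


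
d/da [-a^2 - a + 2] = -2*a - 1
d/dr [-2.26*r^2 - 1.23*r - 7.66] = -4.52*r - 1.23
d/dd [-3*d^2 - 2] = -6*d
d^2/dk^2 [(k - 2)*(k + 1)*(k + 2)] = 6*k + 2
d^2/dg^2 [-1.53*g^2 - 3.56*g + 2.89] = -3.06000000000000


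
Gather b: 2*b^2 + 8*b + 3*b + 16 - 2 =2*b^2 + 11*b + 14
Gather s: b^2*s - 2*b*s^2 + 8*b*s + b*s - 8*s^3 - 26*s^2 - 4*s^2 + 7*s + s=-8*s^3 + s^2*(-2*b - 30) + s*(b^2 + 9*b + 8)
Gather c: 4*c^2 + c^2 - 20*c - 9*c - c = 5*c^2 - 30*c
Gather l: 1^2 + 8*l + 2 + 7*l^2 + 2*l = 7*l^2 + 10*l + 3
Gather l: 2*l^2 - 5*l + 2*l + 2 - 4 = 2*l^2 - 3*l - 2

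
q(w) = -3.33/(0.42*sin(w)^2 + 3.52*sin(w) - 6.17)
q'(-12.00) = 0.64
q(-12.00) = 0.80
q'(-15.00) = -0.11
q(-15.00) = 0.40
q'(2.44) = -0.75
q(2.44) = 0.89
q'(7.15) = 0.85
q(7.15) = 1.03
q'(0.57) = 0.65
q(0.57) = 0.80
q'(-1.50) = 0.01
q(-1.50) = 0.36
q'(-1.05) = 0.06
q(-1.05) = 0.37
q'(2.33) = -0.82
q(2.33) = 0.98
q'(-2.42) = -0.11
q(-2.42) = 0.40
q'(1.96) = -0.83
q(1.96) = 1.30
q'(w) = -3.33*(-0.84*sin(w)*cos(w) - 3.52*cos(w))/(0.42*sin(w)^2 + 3.52*sin(w) - 6.17)^2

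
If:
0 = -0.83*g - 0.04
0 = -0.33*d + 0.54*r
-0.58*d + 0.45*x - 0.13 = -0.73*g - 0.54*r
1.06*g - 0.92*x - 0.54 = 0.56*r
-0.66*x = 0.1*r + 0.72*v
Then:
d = -1.09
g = -0.05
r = -0.67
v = 0.31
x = -0.24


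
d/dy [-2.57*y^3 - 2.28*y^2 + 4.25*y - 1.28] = -7.71*y^2 - 4.56*y + 4.25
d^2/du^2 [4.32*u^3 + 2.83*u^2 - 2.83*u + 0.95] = 25.92*u + 5.66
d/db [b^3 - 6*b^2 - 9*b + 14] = 3*b^2 - 12*b - 9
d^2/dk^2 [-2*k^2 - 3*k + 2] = -4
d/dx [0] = 0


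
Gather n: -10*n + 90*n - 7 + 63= 80*n + 56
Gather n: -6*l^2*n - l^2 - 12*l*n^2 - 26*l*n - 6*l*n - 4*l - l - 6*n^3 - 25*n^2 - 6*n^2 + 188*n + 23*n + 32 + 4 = -l^2 - 5*l - 6*n^3 + n^2*(-12*l - 31) + n*(-6*l^2 - 32*l + 211) + 36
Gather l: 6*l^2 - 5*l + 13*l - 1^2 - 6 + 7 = 6*l^2 + 8*l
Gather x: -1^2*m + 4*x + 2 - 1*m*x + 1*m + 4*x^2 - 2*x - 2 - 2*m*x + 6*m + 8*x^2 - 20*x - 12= 6*m + 12*x^2 + x*(-3*m - 18) - 12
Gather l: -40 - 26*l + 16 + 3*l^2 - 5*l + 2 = 3*l^2 - 31*l - 22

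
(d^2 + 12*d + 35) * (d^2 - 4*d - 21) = d^4 + 8*d^3 - 34*d^2 - 392*d - 735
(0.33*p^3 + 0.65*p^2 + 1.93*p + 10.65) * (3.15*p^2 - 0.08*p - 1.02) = 1.0395*p^5 + 2.0211*p^4 + 5.6909*p^3 + 32.7301*p^2 - 2.8206*p - 10.863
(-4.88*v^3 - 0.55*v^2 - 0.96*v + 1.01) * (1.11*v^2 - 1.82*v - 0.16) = -5.4168*v^5 + 8.2711*v^4 + 0.7162*v^3 + 2.9563*v^2 - 1.6846*v - 0.1616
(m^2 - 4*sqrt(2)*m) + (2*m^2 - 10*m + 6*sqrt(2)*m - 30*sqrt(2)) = 3*m^2 - 10*m + 2*sqrt(2)*m - 30*sqrt(2)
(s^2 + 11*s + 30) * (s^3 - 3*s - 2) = s^5 + 11*s^4 + 27*s^3 - 35*s^2 - 112*s - 60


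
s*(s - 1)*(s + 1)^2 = s^4 + s^3 - s^2 - s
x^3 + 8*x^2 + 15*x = x*(x + 3)*(x + 5)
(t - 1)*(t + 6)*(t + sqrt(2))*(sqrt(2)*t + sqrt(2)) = sqrt(2)*t^4 + 2*t^3 + 6*sqrt(2)*t^3 - sqrt(2)*t^2 + 12*t^2 - 6*sqrt(2)*t - 2*t - 12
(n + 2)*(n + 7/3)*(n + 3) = n^3 + 22*n^2/3 + 53*n/3 + 14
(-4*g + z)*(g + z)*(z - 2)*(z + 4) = -4*g^2*z^2 - 8*g^2*z + 32*g^2 - 3*g*z^3 - 6*g*z^2 + 24*g*z + z^4 + 2*z^3 - 8*z^2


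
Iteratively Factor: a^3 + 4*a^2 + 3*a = (a + 1)*(a^2 + 3*a) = a*(a + 1)*(a + 3)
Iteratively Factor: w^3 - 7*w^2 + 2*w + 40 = (w - 5)*(w^2 - 2*w - 8) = (w - 5)*(w - 4)*(w + 2)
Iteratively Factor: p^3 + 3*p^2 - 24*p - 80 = (p + 4)*(p^2 - p - 20) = (p - 5)*(p + 4)*(p + 4)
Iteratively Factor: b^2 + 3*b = (b + 3)*(b)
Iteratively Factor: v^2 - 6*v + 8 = (v - 2)*(v - 4)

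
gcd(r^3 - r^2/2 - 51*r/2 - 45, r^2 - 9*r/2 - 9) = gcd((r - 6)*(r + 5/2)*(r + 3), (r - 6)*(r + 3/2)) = r - 6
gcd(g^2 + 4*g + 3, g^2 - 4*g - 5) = g + 1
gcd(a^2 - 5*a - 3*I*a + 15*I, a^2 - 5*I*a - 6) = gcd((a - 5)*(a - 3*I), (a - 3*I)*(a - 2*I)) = a - 3*I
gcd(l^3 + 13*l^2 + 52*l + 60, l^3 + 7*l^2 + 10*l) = l^2 + 7*l + 10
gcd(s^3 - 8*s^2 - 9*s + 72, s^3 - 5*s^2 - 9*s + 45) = s^2 - 9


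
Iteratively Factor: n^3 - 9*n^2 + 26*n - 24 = (n - 3)*(n^2 - 6*n + 8) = (n - 3)*(n - 2)*(n - 4)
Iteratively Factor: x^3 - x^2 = (x - 1)*(x^2) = x*(x - 1)*(x)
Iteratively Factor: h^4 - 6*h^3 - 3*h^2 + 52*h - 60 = (h - 2)*(h^3 - 4*h^2 - 11*h + 30) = (h - 5)*(h - 2)*(h^2 + h - 6) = (h - 5)*(h - 2)*(h + 3)*(h - 2)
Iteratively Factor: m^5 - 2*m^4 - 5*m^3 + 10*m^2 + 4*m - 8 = (m - 2)*(m^4 - 5*m^2 + 4) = (m - 2)*(m + 2)*(m^3 - 2*m^2 - m + 2) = (m - 2)*(m + 1)*(m + 2)*(m^2 - 3*m + 2) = (m - 2)*(m - 1)*(m + 1)*(m + 2)*(m - 2)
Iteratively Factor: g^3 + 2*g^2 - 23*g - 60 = (g + 4)*(g^2 - 2*g - 15) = (g + 3)*(g + 4)*(g - 5)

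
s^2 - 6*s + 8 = (s - 4)*(s - 2)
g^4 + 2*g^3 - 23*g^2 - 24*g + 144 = (g - 3)^2*(g + 4)^2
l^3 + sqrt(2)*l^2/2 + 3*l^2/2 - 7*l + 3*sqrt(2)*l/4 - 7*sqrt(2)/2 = (l - 2)*(l + 7/2)*(l + sqrt(2)/2)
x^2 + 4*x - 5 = (x - 1)*(x + 5)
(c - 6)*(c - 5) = c^2 - 11*c + 30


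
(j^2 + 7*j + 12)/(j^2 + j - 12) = (j + 3)/(j - 3)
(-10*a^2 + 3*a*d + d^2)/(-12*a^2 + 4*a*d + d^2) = (5*a + d)/(6*a + d)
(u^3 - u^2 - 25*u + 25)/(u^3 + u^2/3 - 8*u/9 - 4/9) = 9*(u^2 - 25)/(9*u^2 + 12*u + 4)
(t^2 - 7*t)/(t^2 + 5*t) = (t - 7)/(t + 5)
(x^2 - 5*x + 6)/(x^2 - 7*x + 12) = (x - 2)/(x - 4)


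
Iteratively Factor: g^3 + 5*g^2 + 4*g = (g + 1)*(g^2 + 4*g) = (g + 1)*(g + 4)*(g)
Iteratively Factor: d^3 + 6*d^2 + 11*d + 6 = (d + 3)*(d^2 + 3*d + 2) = (d + 1)*(d + 3)*(d + 2)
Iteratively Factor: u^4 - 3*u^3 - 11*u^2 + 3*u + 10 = (u - 5)*(u^3 + 2*u^2 - u - 2) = (u - 5)*(u + 1)*(u^2 + u - 2) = (u - 5)*(u + 1)*(u + 2)*(u - 1)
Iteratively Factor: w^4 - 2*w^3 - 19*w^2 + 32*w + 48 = (w - 4)*(w^3 + 2*w^2 - 11*w - 12) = (w - 4)*(w - 3)*(w^2 + 5*w + 4) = (w - 4)*(w - 3)*(w + 4)*(w + 1)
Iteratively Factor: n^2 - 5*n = (n)*(n - 5)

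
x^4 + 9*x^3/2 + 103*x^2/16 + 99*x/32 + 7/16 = (x + 1/4)*(x + 1/2)*(x + 7/4)*(x + 2)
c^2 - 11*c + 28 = (c - 7)*(c - 4)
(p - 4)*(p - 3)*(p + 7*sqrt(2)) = p^3 - 7*p^2 + 7*sqrt(2)*p^2 - 49*sqrt(2)*p + 12*p + 84*sqrt(2)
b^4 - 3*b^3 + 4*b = b*(b - 2)^2*(b + 1)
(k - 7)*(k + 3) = k^2 - 4*k - 21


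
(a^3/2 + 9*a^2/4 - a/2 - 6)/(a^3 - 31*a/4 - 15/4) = (-2*a^3 - 9*a^2 + 2*a + 24)/(-4*a^3 + 31*a + 15)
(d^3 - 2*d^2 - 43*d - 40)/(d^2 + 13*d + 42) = (d^3 - 2*d^2 - 43*d - 40)/(d^2 + 13*d + 42)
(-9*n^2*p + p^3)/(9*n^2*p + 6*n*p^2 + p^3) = (-3*n + p)/(3*n + p)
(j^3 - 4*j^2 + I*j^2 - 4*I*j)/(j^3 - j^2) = (j^2 + j*(-4 + I) - 4*I)/(j*(j - 1))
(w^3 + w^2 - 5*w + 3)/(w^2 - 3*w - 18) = (w^2 - 2*w + 1)/(w - 6)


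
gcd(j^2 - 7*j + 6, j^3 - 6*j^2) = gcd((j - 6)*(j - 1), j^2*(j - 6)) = j - 6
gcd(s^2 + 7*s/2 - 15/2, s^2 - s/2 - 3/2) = s - 3/2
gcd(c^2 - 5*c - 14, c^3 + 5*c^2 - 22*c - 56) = c + 2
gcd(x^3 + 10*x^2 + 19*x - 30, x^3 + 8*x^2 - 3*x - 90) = x^2 + 11*x + 30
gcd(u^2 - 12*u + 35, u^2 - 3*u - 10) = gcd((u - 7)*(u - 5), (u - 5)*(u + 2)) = u - 5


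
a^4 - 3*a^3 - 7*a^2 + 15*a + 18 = (a - 3)^2*(a + 1)*(a + 2)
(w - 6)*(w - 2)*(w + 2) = w^3 - 6*w^2 - 4*w + 24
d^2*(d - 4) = d^3 - 4*d^2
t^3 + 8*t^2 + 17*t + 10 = (t + 1)*(t + 2)*(t + 5)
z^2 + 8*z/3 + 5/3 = (z + 1)*(z + 5/3)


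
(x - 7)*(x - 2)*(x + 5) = x^3 - 4*x^2 - 31*x + 70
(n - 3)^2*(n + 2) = n^3 - 4*n^2 - 3*n + 18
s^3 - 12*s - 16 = (s - 4)*(s + 2)^2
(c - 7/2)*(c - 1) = c^2 - 9*c/2 + 7/2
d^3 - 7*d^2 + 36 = (d - 6)*(d - 3)*(d + 2)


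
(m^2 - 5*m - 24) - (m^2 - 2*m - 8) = -3*m - 16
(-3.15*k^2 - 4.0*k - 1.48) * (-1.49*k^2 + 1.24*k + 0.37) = 4.6935*k^4 + 2.054*k^3 - 3.9203*k^2 - 3.3152*k - 0.5476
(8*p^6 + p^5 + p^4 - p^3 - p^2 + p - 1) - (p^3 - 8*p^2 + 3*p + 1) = 8*p^6 + p^5 + p^4 - 2*p^3 + 7*p^2 - 2*p - 2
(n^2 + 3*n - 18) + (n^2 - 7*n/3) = 2*n^2 + 2*n/3 - 18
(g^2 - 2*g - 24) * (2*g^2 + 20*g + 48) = 2*g^4 + 16*g^3 - 40*g^2 - 576*g - 1152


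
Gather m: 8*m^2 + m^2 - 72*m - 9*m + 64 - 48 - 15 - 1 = 9*m^2 - 81*m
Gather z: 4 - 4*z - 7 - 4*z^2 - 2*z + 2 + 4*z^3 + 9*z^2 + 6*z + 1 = 4*z^3 + 5*z^2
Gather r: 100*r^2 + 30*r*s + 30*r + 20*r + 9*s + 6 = 100*r^2 + r*(30*s + 50) + 9*s + 6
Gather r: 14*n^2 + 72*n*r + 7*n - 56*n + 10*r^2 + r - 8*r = 14*n^2 - 49*n + 10*r^2 + r*(72*n - 7)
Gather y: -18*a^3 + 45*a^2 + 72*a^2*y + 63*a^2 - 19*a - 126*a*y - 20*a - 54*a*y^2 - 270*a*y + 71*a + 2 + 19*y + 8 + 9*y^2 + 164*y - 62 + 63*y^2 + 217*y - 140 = -18*a^3 + 108*a^2 + 32*a + y^2*(72 - 54*a) + y*(72*a^2 - 396*a + 400) - 192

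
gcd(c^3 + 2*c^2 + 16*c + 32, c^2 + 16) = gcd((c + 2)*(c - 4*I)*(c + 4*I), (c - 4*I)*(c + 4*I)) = c^2 + 16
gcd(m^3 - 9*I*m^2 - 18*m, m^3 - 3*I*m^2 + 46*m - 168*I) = m - 6*I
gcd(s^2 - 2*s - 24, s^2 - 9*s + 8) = 1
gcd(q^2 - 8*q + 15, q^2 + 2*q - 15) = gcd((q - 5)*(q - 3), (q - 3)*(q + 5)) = q - 3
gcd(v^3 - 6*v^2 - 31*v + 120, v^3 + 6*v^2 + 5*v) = v + 5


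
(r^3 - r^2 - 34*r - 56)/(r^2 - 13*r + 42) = (r^2 + 6*r + 8)/(r - 6)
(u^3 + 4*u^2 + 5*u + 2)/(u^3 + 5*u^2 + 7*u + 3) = (u + 2)/(u + 3)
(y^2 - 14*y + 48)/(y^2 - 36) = (y - 8)/(y + 6)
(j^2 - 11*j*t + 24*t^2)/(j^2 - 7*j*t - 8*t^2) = (j - 3*t)/(j + t)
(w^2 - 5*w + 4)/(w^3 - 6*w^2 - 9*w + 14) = (w - 4)/(w^2 - 5*w - 14)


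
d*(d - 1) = d^2 - d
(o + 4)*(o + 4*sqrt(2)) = o^2 + 4*o + 4*sqrt(2)*o + 16*sqrt(2)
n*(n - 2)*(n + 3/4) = n^3 - 5*n^2/4 - 3*n/2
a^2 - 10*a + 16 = (a - 8)*(a - 2)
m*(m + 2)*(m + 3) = m^3 + 5*m^2 + 6*m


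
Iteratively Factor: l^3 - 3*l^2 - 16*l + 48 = (l - 4)*(l^2 + l - 12) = (l - 4)*(l - 3)*(l + 4)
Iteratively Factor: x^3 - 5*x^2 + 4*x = (x)*(x^2 - 5*x + 4) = x*(x - 4)*(x - 1)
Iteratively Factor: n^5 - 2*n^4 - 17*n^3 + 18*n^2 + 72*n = (n)*(n^4 - 2*n^3 - 17*n^2 + 18*n + 72) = n*(n - 3)*(n^3 + n^2 - 14*n - 24) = n*(n - 4)*(n - 3)*(n^2 + 5*n + 6) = n*(n - 4)*(n - 3)*(n + 2)*(n + 3)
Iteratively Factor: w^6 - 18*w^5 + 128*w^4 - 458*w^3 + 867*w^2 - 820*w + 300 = (w - 2)*(w^5 - 16*w^4 + 96*w^3 - 266*w^2 + 335*w - 150) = (w - 2)^2*(w^4 - 14*w^3 + 68*w^2 - 130*w + 75) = (w - 5)*(w - 2)^2*(w^3 - 9*w^2 + 23*w - 15) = (w - 5)^2*(w - 2)^2*(w^2 - 4*w + 3) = (w - 5)^2*(w - 3)*(w - 2)^2*(w - 1)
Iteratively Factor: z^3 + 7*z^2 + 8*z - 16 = (z - 1)*(z^2 + 8*z + 16) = (z - 1)*(z + 4)*(z + 4)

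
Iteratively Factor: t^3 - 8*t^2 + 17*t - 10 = (t - 5)*(t^2 - 3*t + 2) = (t - 5)*(t - 2)*(t - 1)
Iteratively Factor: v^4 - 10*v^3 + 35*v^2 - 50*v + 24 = (v - 1)*(v^3 - 9*v^2 + 26*v - 24) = (v - 2)*(v - 1)*(v^2 - 7*v + 12) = (v - 3)*(v - 2)*(v - 1)*(v - 4)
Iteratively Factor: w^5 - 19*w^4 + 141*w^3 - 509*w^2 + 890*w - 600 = (w - 5)*(w^4 - 14*w^3 + 71*w^2 - 154*w + 120) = (w - 5)^2*(w^3 - 9*w^2 + 26*w - 24) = (w - 5)^2*(w - 3)*(w^2 - 6*w + 8) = (w - 5)^2*(w - 3)*(w - 2)*(w - 4)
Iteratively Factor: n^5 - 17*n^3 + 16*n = (n)*(n^4 - 17*n^2 + 16) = n*(n - 1)*(n^3 + n^2 - 16*n - 16) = n*(n - 1)*(n + 1)*(n^2 - 16) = n*(n - 1)*(n + 1)*(n + 4)*(n - 4)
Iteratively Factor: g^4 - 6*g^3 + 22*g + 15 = (g - 3)*(g^3 - 3*g^2 - 9*g - 5) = (g - 5)*(g - 3)*(g^2 + 2*g + 1) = (g - 5)*(g - 3)*(g + 1)*(g + 1)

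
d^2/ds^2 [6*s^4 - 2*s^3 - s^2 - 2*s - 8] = 72*s^2 - 12*s - 2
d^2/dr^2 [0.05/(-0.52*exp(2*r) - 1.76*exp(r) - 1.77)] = ((0.104*exp(r) + 0.088)*(0.52*exp(2*r) + 1.76*exp(r) + 1.77) - 0.05*(1.04*exp(r) + 1.76)*(2.08*exp(r) + 3.52)*exp(r))*exp(r)/(0.52*exp(2*r) + 1.76*exp(r) + 1.77)^3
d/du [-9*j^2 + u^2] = 2*u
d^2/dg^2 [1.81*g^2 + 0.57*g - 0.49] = 3.62000000000000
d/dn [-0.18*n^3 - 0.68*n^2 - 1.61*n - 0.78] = -0.54*n^2 - 1.36*n - 1.61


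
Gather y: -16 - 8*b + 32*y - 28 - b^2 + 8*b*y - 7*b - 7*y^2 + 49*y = -b^2 - 15*b - 7*y^2 + y*(8*b + 81) - 44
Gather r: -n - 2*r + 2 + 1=-n - 2*r + 3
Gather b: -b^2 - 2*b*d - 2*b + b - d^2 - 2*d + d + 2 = -b^2 + b*(-2*d - 1) - d^2 - d + 2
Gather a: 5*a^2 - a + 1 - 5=5*a^2 - a - 4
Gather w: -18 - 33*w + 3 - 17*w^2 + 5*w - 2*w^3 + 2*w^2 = -2*w^3 - 15*w^2 - 28*w - 15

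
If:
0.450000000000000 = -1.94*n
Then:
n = -0.23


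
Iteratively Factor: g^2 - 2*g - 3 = (g - 3)*(g + 1)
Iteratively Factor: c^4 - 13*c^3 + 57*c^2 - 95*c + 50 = (c - 5)*(c^3 - 8*c^2 + 17*c - 10) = (c - 5)*(c - 1)*(c^2 - 7*c + 10) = (c - 5)^2*(c - 1)*(c - 2)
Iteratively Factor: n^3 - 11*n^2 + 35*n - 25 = (n - 5)*(n^2 - 6*n + 5) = (n - 5)*(n - 1)*(n - 5)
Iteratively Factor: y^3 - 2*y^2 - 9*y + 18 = (y + 3)*(y^2 - 5*y + 6) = (y - 3)*(y + 3)*(y - 2)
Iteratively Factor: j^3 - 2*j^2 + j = (j - 1)*(j^2 - j) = (j - 1)^2*(j)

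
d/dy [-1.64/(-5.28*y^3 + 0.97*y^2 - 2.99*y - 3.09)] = (-25.9776*y^2 + 3.1816*y - 4.9036)/(5.28*y^3 - 0.97*y^2 + 2.99*y + 3.09)^2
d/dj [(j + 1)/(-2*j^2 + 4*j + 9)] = (-2*j^2 + 4*j + 4*(j - 1)*(j + 1) + 9)/(-2*j^2 + 4*j + 9)^2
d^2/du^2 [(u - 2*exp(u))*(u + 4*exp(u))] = 2*u*exp(u) - 32*exp(2*u) + 4*exp(u) + 2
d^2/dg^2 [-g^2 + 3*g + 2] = -2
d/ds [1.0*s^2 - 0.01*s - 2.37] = 2.0*s - 0.01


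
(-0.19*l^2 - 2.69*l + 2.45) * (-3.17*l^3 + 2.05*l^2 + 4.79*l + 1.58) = 0.6023*l^5 + 8.1378*l^4 - 14.1911*l^3 - 8.1628*l^2 + 7.4853*l + 3.871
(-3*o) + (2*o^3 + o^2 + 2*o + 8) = 2*o^3 + o^2 - o + 8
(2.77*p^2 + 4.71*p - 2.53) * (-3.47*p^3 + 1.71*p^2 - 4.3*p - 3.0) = -9.6119*p^5 - 11.607*p^4 + 4.9222*p^3 - 32.8893*p^2 - 3.251*p + 7.59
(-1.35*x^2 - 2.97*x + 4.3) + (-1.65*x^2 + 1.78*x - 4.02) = -3.0*x^2 - 1.19*x + 0.28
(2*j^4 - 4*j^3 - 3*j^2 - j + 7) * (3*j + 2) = 6*j^5 - 8*j^4 - 17*j^3 - 9*j^2 + 19*j + 14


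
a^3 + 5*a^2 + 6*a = a*(a + 2)*(a + 3)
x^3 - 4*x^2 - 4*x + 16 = (x - 4)*(x - 2)*(x + 2)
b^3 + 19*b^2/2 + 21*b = b*(b + 7/2)*(b + 6)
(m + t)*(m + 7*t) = m^2 + 8*m*t + 7*t^2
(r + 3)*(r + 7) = r^2 + 10*r + 21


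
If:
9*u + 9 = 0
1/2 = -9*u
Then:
No Solution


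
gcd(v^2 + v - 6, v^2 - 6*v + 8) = v - 2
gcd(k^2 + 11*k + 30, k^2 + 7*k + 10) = k + 5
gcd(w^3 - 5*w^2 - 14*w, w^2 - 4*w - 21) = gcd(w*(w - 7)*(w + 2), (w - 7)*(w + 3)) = w - 7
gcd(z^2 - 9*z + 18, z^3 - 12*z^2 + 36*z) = z - 6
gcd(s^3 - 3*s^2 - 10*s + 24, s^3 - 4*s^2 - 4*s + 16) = s^2 - 6*s + 8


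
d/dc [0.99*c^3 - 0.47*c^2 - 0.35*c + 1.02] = 2.97*c^2 - 0.94*c - 0.35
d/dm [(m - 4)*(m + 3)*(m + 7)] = 3*m^2 + 12*m - 19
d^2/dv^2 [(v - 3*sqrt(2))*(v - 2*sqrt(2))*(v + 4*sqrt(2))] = 6*v - 2*sqrt(2)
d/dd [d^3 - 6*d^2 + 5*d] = 3*d^2 - 12*d + 5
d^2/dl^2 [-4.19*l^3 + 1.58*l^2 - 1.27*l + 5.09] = 3.16 - 25.14*l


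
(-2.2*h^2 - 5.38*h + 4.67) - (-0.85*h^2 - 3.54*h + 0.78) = -1.35*h^2 - 1.84*h + 3.89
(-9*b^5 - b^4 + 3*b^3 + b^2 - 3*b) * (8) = -72*b^5 - 8*b^4 + 24*b^3 + 8*b^2 - 24*b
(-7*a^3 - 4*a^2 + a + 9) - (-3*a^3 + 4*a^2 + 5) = -4*a^3 - 8*a^2 + a + 4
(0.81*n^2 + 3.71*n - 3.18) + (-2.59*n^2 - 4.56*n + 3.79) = -1.78*n^2 - 0.85*n + 0.61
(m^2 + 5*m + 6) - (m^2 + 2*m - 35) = 3*m + 41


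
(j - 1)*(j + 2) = j^2 + j - 2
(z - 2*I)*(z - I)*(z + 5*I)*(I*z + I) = I*z^4 - 2*z^3 + I*z^3 - 2*z^2 + 13*I*z^2 + 10*z + 13*I*z + 10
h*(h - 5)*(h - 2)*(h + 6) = h^4 - h^3 - 32*h^2 + 60*h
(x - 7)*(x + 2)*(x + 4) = x^3 - x^2 - 34*x - 56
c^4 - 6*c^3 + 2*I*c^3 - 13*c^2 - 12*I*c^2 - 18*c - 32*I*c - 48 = (c - 8)*(c + 2)*(c - I)*(c + 3*I)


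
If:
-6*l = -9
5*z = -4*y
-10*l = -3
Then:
No Solution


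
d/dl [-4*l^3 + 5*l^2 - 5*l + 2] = -12*l^2 + 10*l - 5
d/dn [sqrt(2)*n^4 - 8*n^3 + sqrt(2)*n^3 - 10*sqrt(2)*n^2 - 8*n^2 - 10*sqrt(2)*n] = 4*sqrt(2)*n^3 - 24*n^2 + 3*sqrt(2)*n^2 - 20*sqrt(2)*n - 16*n - 10*sqrt(2)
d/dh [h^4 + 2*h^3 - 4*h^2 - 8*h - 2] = 4*h^3 + 6*h^2 - 8*h - 8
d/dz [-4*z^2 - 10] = -8*z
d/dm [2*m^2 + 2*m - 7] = 4*m + 2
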